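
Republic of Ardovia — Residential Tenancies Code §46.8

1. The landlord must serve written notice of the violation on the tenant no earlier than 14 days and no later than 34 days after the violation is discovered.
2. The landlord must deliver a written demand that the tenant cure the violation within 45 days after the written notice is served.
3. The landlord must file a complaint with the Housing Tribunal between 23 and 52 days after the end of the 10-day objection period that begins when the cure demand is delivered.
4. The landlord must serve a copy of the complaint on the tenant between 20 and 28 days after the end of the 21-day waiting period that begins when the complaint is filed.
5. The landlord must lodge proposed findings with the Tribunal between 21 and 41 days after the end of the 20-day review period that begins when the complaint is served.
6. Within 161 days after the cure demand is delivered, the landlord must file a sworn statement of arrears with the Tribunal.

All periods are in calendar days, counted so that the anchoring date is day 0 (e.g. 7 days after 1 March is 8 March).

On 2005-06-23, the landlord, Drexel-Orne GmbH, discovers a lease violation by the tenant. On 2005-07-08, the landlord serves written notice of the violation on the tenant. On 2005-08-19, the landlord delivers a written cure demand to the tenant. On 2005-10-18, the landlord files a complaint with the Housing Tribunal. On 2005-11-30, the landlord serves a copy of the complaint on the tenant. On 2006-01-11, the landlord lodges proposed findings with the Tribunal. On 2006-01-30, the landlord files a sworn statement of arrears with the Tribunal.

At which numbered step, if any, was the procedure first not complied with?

Step 6

Step 1: the window is 14–34 days after 2005-06-23 (when the violation is discovered), so 2005-07-07 through 2005-07-27; 2005-07-08 falls inside that range.
Step 2: 45 days after 2005-07-08 (when the written notice is served) is 2005-08-22; 2005-08-19 is within that limit.
Step 3: the window is 23–52 days after 2005-08-29 (end of the 10-day objection period, which began when the cure demand is delivered on 2005-08-19), so 2005-09-21 through 2005-10-20; done 2005-10-18, which is between those dates.
Step 4: the window is 20–28 days after 2005-11-08 (end of the 21-day waiting period, which began when the complaint is filed on 2005-10-18), so 2005-11-28 through 2005-12-06; done 2005-11-30 — within the window.
Step 5: the window is 21–41 days after 2005-12-20 (end of the 20-day review period, which began when the complaint is served on 2005-11-30), so 2006-01-10 through 2006-01-30; 2006-01-11 falls inside that range.
Step 6: 161 days after 2005-08-19 (when the cure demand is delivered) is 2006-01-27; not done until 2006-01-30, 3 days after the deadline.
The procedure was therefore not followed at step 6.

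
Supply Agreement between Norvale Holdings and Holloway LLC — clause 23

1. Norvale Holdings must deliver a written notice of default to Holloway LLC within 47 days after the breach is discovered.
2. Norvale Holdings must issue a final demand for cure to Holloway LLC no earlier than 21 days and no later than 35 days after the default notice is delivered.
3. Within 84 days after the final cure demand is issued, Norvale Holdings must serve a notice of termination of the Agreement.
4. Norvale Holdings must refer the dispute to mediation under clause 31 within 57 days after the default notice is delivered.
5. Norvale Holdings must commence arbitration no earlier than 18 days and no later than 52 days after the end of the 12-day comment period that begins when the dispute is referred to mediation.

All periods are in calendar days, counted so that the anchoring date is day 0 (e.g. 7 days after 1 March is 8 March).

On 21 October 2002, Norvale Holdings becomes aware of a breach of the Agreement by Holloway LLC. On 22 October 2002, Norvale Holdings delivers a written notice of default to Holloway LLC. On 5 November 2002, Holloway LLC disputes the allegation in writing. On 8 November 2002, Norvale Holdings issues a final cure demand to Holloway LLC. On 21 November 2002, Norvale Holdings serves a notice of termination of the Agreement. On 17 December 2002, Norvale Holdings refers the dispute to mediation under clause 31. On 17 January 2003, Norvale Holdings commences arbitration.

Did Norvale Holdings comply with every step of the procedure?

Step 1 — counting 47 days from 21 October 2002 (when the breach is discovered) gives a deadline of 7 December 2002; completed 22 October 2002, before the deadline.
Step 2 — 21 and 35 days from 22 October 2002 (when the default notice is delivered) are 12 November 2002 and 26 November 2002 respectively; done 8 November 2002 — 4 days before the window opened.

No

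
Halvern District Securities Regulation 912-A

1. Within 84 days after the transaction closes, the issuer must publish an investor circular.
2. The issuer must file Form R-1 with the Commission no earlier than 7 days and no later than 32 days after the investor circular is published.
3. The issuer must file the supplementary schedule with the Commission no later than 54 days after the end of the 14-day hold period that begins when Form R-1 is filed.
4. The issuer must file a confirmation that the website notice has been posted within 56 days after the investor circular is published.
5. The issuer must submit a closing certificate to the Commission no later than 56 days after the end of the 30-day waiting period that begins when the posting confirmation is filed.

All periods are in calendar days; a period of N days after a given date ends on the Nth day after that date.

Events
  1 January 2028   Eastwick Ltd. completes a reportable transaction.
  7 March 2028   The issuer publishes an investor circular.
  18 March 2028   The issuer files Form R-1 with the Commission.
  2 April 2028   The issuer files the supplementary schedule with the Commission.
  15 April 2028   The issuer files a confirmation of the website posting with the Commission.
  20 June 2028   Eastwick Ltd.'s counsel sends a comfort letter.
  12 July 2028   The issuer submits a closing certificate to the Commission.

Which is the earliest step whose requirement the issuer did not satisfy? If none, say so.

Step 5

(1) due by 1 January 2028 + 84 days = 25 March 2028; done 7 March 2028 — timely.
(2) the permitted window runs from 7 March 2028 + 7 = 14 March 2028 to 7 March 2028 + 32 = 8 April 2028; done 18 March 2028, which is between those dates.
(3) due by 1 April 2028 + 54 days = 25 May 2028; done 2 April 2028 — timely.
(4) due by 7 March 2028 + 56 days = 2 May 2028; completed 15 April 2028, before the deadline.
(5) due by 15 May 2028 + 56 days = 10 July 2028; 12 July 2028 misses that deadline by 2 days.
No need to go further; step 5 was not satisfied.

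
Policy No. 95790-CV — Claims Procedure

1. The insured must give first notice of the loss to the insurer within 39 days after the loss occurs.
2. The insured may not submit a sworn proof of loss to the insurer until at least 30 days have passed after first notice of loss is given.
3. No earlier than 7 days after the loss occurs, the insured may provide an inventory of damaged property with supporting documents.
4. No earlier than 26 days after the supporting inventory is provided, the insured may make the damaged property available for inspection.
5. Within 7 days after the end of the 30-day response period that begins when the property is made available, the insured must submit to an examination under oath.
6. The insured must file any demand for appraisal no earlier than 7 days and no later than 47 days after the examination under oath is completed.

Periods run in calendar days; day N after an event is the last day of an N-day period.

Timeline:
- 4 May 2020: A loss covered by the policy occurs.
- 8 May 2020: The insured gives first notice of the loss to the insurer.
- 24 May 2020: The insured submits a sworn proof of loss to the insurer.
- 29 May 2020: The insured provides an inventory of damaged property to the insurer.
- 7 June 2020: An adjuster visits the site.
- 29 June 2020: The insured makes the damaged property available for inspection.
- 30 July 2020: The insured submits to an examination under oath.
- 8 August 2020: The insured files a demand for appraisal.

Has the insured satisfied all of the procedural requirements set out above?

No

(1) due by 4 May 2020 + 39 days = 12 June 2020; 8 May 2020 is within that limit.
(2) permitted from 8 May 2020 + 30 days = 7 June 2020 onward; acted on 24 May 2020, 14 days prematurely.
That is the first point of non-compliance.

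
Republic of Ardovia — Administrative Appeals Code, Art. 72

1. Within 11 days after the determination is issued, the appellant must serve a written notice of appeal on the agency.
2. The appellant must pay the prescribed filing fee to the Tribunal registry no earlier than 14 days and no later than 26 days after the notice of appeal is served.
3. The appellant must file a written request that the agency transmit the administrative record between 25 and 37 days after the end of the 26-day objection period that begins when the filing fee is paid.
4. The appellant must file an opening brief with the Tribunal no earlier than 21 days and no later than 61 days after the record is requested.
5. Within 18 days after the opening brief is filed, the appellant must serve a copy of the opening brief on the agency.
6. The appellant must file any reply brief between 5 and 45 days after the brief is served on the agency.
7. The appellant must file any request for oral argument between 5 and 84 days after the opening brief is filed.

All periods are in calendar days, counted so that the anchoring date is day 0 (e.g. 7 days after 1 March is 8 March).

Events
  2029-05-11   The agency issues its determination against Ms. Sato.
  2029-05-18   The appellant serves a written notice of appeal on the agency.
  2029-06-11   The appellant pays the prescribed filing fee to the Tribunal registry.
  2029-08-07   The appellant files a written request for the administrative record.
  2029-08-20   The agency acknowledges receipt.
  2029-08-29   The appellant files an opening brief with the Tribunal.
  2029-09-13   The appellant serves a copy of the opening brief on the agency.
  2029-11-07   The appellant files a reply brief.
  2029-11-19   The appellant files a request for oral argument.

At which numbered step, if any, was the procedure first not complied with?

Step 6

Step 1: 11 days after 2029-05-11 (when the determination is issued) is 2029-05-22; 2029-05-18 is within that limit.
Step 2: the window is 14–26 days after 2029-05-18 (when the notice of appeal is served), so 2029-06-01 through 2029-06-13; done 2029-06-11, which is between those dates.
Step 3: the window is 25–37 days after 2029-07-07 (end of the 26-day objection period, which began when the filing fee is paid on 2029-06-11), so 2029-08-01 through 2029-08-13; 2029-08-07 falls inside that range.
Step 4: the window is 21–61 days after 2029-08-07 (when the record is requested), so 2029-08-28 through 2029-10-07; 2029-08-29 falls inside that range.
Step 5: 18 days after 2029-08-29 (when the opening brief is filed) is 2029-09-16; completed 2029-09-13, before the deadline.
Step 6: the window is 5–45 days after 2029-09-13 (when the brief is served on the agency), so 2029-09-18 through 2029-10-28; 2029-11-07 is 10 days past the end of the window.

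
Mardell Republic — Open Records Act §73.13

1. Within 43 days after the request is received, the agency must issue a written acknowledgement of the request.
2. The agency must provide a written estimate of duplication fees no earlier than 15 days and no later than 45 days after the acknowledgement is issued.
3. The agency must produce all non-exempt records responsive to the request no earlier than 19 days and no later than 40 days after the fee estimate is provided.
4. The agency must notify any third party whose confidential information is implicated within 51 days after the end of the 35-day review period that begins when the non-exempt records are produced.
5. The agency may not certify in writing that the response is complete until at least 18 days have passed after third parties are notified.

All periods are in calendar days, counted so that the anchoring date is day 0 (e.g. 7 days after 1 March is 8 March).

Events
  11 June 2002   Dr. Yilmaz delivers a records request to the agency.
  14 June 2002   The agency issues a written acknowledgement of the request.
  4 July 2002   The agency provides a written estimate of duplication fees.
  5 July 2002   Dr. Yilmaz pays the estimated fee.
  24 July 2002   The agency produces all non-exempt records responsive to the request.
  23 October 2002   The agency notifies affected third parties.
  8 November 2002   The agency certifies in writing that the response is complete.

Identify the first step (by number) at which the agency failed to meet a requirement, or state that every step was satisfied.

(1) due by 11 June 2002 + 43 days = 24 July 2002; completed 14 June 2002, before the deadline.
(2) the permitted window runs from 14 June 2002 + 15 = 29 June 2002 to 14 June 2002 + 45 = 29 July 2002; 4 July 2002 falls inside that range.
(3) the permitted window runs from 4 July 2002 + 19 = 23 July 2002 to 4 July 2002 + 40 = 13 August 2002; 24 July 2002 falls inside that range.
(4) due by 28 August 2002 + 51 days = 18 October 2002; done 23 October 2002 — 5 days late.
That is the first point of non-compliance.

Step 4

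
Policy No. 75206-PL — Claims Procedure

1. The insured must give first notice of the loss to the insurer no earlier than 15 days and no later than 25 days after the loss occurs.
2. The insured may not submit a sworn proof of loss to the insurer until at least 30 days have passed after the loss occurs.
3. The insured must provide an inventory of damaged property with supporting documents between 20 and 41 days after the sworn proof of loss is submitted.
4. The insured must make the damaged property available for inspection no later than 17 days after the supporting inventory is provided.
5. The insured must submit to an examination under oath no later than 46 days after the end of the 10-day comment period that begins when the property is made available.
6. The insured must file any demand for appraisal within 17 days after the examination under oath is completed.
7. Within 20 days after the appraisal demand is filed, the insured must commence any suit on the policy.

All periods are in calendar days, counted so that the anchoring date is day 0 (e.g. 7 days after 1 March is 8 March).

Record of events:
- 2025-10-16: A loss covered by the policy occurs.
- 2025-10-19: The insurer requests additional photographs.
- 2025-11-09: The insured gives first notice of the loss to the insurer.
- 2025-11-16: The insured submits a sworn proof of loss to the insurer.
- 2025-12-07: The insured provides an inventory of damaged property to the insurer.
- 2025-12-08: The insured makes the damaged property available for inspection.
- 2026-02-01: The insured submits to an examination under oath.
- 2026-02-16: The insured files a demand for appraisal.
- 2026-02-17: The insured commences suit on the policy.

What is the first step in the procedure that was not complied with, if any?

Step 1 — 15 and 25 days from 2025-10-16 (when the loss occurs) are 2025-10-31 and 2025-11-10 respectively; done 2025-11-09, which is between those dates.
Step 2 — must wait 30 days from 2025-10-16 (when the loss occurs), so not before 2025-11-15; done 2025-11-16 — permitted.
Step 3 — 20 and 41 days from 2025-11-16 (when the sworn proof of loss is submitted) are 2025-12-06 and 2025-12-27 respectively; 2025-12-07 falls inside that range.
Step 4 — counting 17 days from 2025-12-07 (when the supporting inventory is provided) gives a deadline of 2025-12-24; completed 2025-12-08, before the deadline.
Step 5 — counting 46 days from 2025-12-18 (end of the 10-day comment period, which began when the property is made available on 2025-12-08) gives a deadline of 2026-02-02; done 2026-02-01 — timely.
Step 6 — counting 17 days from 2026-02-01 (when the examination under oath is completed) gives a deadline of 2026-02-18; done 2026-02-16 — timely.
Step 7 — counting 20 days from 2026-02-16 (when the appraisal demand is filed) gives a deadline of 2026-03-08; done 2026-02-17 — timely.

None — every step was satisfied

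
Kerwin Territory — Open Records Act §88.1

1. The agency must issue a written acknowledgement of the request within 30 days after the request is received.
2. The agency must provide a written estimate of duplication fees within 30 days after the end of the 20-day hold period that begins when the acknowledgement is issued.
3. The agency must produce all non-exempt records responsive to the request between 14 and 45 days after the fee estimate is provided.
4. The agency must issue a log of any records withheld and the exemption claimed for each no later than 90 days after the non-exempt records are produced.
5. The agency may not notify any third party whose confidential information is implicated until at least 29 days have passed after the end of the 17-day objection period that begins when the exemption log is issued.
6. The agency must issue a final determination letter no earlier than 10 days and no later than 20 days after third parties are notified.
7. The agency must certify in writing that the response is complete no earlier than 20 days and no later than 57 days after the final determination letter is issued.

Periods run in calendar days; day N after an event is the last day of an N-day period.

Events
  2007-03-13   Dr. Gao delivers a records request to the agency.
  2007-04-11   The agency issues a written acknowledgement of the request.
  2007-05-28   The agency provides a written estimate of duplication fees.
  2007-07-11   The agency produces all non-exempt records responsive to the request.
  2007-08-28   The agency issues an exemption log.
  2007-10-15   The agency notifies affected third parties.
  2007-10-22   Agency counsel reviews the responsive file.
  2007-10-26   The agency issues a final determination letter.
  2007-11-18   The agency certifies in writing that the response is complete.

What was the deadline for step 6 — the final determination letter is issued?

2007-11-04

Step 6 runs from 2007-10-15, when third parties are notified. The window is 10–20 days after 2007-10-15; it closes on 2007-11-04.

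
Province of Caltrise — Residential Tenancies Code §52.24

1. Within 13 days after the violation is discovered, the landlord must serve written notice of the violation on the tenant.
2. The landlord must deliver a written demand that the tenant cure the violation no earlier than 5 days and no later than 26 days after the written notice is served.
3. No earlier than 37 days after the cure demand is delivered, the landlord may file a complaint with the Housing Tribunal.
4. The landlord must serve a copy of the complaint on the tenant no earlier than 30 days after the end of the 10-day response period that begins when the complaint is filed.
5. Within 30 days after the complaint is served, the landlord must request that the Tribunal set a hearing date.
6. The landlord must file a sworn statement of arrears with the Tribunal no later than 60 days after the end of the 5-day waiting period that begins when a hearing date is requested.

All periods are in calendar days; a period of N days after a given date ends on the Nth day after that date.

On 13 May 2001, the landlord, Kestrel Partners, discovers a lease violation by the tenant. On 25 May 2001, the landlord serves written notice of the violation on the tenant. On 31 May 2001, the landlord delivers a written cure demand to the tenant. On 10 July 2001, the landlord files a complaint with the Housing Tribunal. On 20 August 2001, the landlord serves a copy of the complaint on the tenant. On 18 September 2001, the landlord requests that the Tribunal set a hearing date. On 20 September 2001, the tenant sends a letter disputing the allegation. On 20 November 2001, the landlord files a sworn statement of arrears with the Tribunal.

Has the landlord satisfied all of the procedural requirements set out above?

Yes

Step 1: 13 days after 13 May 2001 (when the violation is discovered) is 26 May 2001; 25 May 2001 is within that limit.
Step 2: the window is 5–26 days after 25 May 2001 (when the written notice is served), so 30 May 2001 through 20 June 2001; done 31 May 2001 — within the window.
Step 3: the earliest permitted date is 37 days after 31 May 2001 (when the cure demand is delivered), i.e. 7 July 2001; done 10 July 2001, after the minimum wait.
Step 4: the earliest permitted date is 30 days after 20 July 2001 (end of the 10-day response period, which began when the complaint is filed on 10 July 2001), i.e. 19 August 2001; done 20 August 2001 — permitted.
Step 5: 30 days after 20 August 2001 (when the complaint is served) is 19 September 2001; completed 18 September 2001, before the deadline.
Step 6: 60 days after 23 September 2001 (end of the 5-day waiting period, which began when a hearing date is requested on 18 September 2001) is 22 November 2001; 20 November 2001 is within that limit.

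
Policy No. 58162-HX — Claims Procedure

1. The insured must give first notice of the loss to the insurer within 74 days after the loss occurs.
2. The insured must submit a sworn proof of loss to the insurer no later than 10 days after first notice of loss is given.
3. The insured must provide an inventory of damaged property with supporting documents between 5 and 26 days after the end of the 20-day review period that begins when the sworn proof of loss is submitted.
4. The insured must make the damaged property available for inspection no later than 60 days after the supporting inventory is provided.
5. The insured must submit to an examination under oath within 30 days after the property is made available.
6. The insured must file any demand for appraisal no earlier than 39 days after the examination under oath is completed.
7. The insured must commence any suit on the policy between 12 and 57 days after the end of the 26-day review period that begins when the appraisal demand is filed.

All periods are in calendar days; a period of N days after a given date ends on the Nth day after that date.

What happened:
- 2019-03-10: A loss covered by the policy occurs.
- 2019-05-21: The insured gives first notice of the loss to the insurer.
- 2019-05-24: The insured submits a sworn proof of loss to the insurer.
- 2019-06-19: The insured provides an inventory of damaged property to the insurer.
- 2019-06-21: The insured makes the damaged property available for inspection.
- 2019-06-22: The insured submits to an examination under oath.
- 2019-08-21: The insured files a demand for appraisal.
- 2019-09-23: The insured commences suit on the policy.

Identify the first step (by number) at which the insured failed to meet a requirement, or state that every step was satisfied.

Step 7

Step 1: 74 days after 2019-03-10 (when the loss occurs) is 2019-05-23; done 2019-05-21 — timely.
Step 2: 10 days after 2019-05-21 (when first notice of loss is given) is 2019-05-31; 2019-05-24 is within that limit.
Step 3: the window is 5–26 days after 2019-06-13 (end of the 20-day review period, which began when the sworn proof of loss is submitted on 2019-05-24), so 2019-06-18 through 2019-07-09; 2019-06-19 falls inside that range.
Step 4: 60 days after 2019-06-19 (when the supporting inventory is provided) is 2019-08-18; completed 2019-06-21, before the deadline.
Step 5: 30 days after 2019-06-21 (when the property is made available) is 2019-07-21; done 2019-06-22 — timely.
Step 6: the earliest permitted date is 39 days after 2019-06-22 (when the examination under oath is completed), i.e. 2019-07-31; done 2019-08-21 — permitted.
Step 7: the window is 12–57 days after 2019-09-16 (end of the 26-day review period, which began when the appraisal demand is filed on 2019-08-21), so 2019-09-28 through 2019-11-12; 2019-09-23 is 5 days too early.
No need to go further; step 7 was not satisfied.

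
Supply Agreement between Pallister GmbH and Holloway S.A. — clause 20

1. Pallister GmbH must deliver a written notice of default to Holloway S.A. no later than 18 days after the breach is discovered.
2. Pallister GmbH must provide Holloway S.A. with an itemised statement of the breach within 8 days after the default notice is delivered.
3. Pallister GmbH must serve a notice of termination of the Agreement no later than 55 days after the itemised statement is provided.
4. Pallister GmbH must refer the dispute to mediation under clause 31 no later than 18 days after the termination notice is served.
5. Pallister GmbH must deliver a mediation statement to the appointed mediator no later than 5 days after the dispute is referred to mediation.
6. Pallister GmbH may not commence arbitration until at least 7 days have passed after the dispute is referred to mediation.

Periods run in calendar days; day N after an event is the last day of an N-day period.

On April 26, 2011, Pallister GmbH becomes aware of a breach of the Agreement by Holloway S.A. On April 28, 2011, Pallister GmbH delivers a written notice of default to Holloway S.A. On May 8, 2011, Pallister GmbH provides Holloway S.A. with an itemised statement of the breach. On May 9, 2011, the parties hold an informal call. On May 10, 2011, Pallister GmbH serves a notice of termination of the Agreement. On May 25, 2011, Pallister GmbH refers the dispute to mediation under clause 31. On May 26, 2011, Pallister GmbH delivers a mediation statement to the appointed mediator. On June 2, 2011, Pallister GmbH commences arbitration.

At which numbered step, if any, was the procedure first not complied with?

Step 2

(1) due by April 26, 2011 + 18 days = May 14, 2011; completed April 28, 2011, before the deadline.
(2) due by April 28, 2011 + 8 days = May 6, 2011; not done until May 8, 2011, 2 days after the deadline.
Later steps need not be reached.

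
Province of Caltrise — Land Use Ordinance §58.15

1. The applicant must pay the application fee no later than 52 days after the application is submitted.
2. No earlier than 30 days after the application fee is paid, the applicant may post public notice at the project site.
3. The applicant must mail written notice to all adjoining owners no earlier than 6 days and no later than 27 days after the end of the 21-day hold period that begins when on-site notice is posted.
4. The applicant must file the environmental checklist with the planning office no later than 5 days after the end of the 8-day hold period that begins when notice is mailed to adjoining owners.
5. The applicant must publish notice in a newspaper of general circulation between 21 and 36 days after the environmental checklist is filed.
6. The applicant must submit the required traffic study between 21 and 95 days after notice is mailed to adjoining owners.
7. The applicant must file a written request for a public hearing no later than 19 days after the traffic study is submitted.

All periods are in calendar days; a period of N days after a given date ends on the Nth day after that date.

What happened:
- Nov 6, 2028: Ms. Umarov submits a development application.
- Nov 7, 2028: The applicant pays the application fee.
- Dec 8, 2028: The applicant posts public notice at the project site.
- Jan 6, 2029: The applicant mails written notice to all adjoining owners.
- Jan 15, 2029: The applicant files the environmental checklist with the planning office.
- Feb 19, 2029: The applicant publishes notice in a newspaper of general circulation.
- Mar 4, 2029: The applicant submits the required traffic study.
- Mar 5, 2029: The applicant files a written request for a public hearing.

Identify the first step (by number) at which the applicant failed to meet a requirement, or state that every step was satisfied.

None — every step was satisfied

Step 1: 52 days after Nov 6, 2028 (when the application is submitted) is Dec 28, 2028; completed Nov 7, 2028, before the deadline.
Step 2: the earliest permitted date is 30 days after Nov 7, 2028 (when the application fee is paid), i.e. Dec 7, 2028; done Dec 8, 2028, after the minimum wait.
Step 3: the window is 6–27 days after Dec 29, 2028 (end of the 21-day hold period, which began when on-site notice is posted on Dec 8, 2028), so Jan 4, 2029 through Jan 25, 2029; done Jan 6, 2029, which is between those dates.
Step 4: 5 days after Jan 14, 2029 (end of the 8-day hold period, which began when notice is mailed to adjoining owners on Jan 6, 2029) is Jan 19, 2029; Jan 15, 2029 is within that limit.
Step 5: the window is 21–36 days after Jan 15, 2029 (when the environmental checklist is filed), so Feb 5, 2029 through Feb 20, 2029; Feb 19, 2029 falls inside that range.
Step 6: the window is 21–95 days after Jan 6, 2029 (when notice is mailed to adjoining owners), so Jan 27, 2029 through Apr 11, 2029; done Mar 4, 2029 — within the window.
Step 7: 19 days after Mar 4, 2029 (when the traffic study is submitted) is Mar 23, 2029; completed Mar 5, 2029, before the deadline.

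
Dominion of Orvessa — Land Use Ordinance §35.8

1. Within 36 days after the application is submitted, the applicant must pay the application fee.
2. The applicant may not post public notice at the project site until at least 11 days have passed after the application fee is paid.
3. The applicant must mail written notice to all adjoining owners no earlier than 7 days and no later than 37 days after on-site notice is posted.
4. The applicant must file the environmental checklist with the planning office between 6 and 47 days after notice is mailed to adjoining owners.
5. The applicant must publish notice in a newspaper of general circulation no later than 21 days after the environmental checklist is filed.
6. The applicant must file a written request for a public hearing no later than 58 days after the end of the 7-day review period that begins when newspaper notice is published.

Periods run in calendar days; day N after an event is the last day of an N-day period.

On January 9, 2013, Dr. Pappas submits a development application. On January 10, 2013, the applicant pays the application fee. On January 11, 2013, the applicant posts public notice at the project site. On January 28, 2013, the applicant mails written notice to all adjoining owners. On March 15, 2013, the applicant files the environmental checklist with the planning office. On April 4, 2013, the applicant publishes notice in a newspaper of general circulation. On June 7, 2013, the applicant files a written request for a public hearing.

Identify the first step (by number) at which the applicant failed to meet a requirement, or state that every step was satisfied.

Step 1: 36 days after January 9, 2013 (when the application is submitted) is February 14, 2013; done January 10, 2013 — timely.
Step 2: the earliest permitted date is 11 days after January 10, 2013 (when the application fee is paid), i.e. January 21, 2013; done January 11, 2013 — 10 days too early.
No need to go further; step 2 was not satisfied.

Step 2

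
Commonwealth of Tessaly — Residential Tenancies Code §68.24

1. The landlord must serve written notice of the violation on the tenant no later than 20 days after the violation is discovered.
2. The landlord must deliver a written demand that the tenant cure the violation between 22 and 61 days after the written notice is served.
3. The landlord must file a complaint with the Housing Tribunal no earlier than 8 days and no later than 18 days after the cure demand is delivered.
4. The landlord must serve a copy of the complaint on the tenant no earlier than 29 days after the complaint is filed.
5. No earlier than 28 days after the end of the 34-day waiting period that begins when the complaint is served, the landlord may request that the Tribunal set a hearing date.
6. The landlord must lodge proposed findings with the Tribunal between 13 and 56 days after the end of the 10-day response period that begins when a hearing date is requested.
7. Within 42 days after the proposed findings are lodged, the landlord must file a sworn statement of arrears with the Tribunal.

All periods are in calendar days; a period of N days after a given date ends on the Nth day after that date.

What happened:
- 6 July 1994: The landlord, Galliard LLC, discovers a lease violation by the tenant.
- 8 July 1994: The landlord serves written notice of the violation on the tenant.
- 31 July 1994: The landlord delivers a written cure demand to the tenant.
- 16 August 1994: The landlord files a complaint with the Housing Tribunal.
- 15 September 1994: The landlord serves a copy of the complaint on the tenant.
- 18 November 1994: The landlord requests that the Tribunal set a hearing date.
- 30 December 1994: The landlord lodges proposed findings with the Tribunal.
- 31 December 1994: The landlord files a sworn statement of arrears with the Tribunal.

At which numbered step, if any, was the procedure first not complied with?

Step 1 — counting 20 days from 6 July 1994 (when the violation is discovered) gives a deadline of 26 July 1994; completed 8 July 1994, before the deadline.
Step 2 — 22 and 61 days from 8 July 1994 (when the written notice is served) are 30 July 1994 and 7 September 1994 respectively; done 31 July 1994 — within the window.
Step 3 — 8 and 18 days from 31 July 1994 (when the cure demand is delivered) are 8 August 1994 and 18 August 1994 respectively; done 16 August 1994, which is between those dates.
Step 4 — must wait 29 days from 16 August 1994 (when the complaint is filed), so not before 14 September 1994; done 15 September 1994 — permitted.
Step 5 — must wait 28 days from 19 October 1994 (end of the 34-day waiting period, which began when the complaint is served on 15 September 1994), so not before 16 November 1994; done 18 November 1994 — permitted.
Step 6 — 13 and 56 days from 28 November 1994 (end of the 10-day response period, which began when a hearing date is requested on 18 November 1994) are 11 December 1994 and 23 January 1995 respectively; done 30 December 1994 — within the window.
Step 7 — counting 42 days from 30 December 1994 (when the proposed findings are lodged) gives a deadline of 10 February 1995; completed 31 December 1994, before the deadline.

None — every step was satisfied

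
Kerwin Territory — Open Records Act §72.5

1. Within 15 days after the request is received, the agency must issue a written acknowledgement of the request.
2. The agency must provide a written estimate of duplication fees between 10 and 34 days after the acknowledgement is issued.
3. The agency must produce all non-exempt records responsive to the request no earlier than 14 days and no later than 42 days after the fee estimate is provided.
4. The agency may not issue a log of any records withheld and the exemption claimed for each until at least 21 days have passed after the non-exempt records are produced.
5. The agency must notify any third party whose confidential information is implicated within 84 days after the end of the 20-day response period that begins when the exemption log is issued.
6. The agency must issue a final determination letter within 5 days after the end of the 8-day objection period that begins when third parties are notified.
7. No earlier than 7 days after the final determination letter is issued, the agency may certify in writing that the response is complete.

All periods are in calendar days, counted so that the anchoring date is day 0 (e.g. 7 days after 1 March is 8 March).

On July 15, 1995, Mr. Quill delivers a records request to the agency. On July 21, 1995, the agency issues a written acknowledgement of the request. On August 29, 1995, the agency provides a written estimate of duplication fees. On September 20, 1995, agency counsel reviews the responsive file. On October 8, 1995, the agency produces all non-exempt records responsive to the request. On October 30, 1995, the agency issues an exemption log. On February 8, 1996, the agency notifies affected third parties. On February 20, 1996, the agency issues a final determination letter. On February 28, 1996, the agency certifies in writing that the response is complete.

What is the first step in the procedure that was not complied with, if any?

Step 1: 15 days after July 15, 1995 (when the request is received) is July 30, 1995; done July 21, 1995 — timely.
Step 2: the window is 10–34 days after July 21, 1995 (when the acknowledgement is issued), so July 31, 1995 through August 24, 1995; done August 29, 1995 — 5 days after the window closed.

Step 2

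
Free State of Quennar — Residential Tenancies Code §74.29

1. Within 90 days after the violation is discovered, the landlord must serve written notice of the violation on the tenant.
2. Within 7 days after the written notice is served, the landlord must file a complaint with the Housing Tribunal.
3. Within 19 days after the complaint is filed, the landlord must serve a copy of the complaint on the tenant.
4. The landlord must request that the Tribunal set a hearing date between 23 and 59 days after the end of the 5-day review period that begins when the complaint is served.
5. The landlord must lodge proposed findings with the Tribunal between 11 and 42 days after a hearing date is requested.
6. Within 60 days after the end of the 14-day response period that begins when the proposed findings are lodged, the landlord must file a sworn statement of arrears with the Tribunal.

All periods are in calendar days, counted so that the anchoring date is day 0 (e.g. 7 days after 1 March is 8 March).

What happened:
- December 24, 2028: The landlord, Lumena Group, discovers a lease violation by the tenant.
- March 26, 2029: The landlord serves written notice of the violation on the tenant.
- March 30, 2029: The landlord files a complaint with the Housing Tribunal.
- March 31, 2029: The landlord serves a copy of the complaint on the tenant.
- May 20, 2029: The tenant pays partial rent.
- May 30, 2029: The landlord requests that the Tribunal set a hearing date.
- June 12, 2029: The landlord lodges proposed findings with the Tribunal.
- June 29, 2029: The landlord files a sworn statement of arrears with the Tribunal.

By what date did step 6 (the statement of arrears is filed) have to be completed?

The proposed findings are lodged on June 12, 2029; the 14-day response period therefore ends June 26, 2029, and step 6 runs from that date. 60 days after June 26, 2029 is August 25, 2029.

August 25, 2029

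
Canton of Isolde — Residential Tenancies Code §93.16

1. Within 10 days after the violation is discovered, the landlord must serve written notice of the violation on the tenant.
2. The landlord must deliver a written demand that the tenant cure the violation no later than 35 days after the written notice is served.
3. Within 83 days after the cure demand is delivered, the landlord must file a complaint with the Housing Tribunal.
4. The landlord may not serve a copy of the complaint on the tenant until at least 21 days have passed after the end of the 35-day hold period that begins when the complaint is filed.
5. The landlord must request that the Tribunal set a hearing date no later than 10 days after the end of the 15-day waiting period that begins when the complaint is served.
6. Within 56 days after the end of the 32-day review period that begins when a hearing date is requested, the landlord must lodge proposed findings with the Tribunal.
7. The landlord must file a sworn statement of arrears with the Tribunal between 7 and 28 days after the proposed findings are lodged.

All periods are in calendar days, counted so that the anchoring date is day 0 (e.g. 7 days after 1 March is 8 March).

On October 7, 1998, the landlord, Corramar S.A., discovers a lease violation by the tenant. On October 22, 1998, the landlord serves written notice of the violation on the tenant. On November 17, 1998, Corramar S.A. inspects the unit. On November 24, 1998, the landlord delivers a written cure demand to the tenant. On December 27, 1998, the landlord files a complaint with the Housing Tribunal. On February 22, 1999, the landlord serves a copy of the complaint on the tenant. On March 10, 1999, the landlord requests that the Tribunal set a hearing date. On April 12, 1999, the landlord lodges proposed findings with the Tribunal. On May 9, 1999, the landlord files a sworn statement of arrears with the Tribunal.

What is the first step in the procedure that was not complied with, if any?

Step 1: 10 days after October 7, 1998 (when the violation is discovered) is October 17, 1998; done October 22, 1998 — 5 days late.
The procedure was therefore not followed at step 1.

Step 1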